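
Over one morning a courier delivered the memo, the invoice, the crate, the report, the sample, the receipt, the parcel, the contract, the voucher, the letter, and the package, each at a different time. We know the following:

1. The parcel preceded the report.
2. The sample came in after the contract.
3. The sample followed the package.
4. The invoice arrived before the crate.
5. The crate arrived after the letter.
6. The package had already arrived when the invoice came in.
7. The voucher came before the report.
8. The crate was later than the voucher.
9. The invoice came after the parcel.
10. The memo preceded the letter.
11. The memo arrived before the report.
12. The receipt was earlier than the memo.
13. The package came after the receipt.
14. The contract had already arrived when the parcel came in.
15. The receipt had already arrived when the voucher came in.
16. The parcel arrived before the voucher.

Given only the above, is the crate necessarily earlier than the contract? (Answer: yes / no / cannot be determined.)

Tracing the constraints gives the contract → the parcel → the invoice → the crate, so the contract must come before the crate.
That means the crate cannot be before the contract.

no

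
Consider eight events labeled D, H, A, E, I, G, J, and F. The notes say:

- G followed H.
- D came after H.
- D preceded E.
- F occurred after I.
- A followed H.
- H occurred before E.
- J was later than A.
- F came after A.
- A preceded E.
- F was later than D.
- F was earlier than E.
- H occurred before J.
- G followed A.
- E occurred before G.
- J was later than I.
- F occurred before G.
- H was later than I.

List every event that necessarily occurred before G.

A, D, E, F, H, I

Directly stated before G: A, E, F, and H.
D reaches G via D → E → G.
I reaches G via I → H → G.
No chain forces J ahead of G.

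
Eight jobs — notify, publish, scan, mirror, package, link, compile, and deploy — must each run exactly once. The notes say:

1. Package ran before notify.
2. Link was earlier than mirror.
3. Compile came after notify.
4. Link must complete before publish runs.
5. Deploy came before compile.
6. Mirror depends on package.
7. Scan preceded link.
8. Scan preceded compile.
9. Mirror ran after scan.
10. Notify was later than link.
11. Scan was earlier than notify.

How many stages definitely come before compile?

Directly stated before compile: deploy, notify, and scan.
Link reaches compile via link → notify → compile.
Package reaches compile via package → notify → compile.
No chain forces publish (or any of the others) ahead of compile.
That's deploy, link, notify, package, and scan — 5 in all.

5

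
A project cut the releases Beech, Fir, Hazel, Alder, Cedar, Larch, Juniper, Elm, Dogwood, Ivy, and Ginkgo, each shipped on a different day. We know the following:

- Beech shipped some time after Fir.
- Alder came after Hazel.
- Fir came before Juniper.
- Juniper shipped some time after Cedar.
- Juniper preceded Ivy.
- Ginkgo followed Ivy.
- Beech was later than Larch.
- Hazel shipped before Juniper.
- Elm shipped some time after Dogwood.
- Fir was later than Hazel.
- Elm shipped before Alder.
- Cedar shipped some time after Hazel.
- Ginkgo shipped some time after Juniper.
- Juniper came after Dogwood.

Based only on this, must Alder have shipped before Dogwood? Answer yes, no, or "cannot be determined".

Tracing the constraints gives Dogwood → Elm → Alder, so Dogwood must come before Alder.
That means Alder cannot be before Dogwood.

no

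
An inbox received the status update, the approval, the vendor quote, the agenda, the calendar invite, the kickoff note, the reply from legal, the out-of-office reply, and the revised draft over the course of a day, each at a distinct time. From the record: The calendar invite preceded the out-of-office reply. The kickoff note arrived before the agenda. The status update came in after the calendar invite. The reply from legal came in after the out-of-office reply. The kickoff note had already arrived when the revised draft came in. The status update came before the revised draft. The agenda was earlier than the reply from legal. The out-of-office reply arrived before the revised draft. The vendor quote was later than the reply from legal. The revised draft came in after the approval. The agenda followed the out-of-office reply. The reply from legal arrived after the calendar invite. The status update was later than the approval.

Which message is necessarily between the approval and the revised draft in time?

Tracing the constraints gives the approval → the status update → the revised draft, so the status update sits after the approval and before the revised draft.
No other message is forced both after the approval and before the revised draft.

the status update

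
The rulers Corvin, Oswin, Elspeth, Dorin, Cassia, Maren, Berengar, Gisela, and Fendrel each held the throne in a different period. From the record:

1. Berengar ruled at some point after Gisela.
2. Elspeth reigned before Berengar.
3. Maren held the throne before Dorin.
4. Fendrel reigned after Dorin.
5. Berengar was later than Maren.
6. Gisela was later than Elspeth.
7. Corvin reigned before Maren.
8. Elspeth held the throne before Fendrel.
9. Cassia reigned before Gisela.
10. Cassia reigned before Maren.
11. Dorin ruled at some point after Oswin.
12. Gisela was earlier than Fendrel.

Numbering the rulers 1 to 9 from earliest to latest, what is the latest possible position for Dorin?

8

Dorin must come before Fendrel — 1 ruler forced after them.
Everything else can be placed before Dorin in some valid order, so Dorin can sit as late as position 9 − 1 = 8.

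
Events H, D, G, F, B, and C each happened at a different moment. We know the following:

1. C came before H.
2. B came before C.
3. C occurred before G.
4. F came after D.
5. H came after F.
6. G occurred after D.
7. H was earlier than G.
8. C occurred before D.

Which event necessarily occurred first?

B has a chain of constraints placing it before every other event, so B must be first.

B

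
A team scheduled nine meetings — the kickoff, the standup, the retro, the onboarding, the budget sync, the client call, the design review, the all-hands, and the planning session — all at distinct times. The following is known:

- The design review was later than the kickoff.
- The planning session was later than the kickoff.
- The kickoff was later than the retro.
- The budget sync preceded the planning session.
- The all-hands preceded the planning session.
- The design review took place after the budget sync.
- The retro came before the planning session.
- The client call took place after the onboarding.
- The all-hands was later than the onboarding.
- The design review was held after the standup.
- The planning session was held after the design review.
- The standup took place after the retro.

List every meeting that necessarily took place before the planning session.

Directly stated before the planning session: the all-hands, the budget sync, the design review, the kickoff, and the retro.
The onboarding reaches the planning session via the onboarding → the all-hands → the planning session.
The standup reaches the planning session via the standup → the design review → the planning session.
No chain forces the client call ahead of the planning session.

the all-hands, the budget sync, the design review, the kickoff, the onboarding, the retro, the standup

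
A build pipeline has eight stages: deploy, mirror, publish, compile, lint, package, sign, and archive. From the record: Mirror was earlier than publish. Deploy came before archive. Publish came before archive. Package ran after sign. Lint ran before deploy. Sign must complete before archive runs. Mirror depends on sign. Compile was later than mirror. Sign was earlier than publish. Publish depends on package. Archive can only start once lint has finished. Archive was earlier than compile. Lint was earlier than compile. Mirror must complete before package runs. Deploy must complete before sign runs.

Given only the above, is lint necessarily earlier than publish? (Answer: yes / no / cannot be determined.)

Chain the constraints: lint → deploy → sign → publish. Each link is directly stated, so lint comes before publish.

yes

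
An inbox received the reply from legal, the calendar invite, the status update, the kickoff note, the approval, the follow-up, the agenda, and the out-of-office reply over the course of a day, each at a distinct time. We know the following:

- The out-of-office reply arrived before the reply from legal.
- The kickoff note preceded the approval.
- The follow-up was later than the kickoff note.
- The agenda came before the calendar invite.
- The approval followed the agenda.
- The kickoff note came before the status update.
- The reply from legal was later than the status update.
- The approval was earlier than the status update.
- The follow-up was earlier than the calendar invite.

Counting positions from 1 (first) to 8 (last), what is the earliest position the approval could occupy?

3

The agenda and the kickoff note must both come before the approval — 2 forced predecessors.
Nothing else is forced ahead of the approval, so its earliest slot is position 2 + 1 = 3.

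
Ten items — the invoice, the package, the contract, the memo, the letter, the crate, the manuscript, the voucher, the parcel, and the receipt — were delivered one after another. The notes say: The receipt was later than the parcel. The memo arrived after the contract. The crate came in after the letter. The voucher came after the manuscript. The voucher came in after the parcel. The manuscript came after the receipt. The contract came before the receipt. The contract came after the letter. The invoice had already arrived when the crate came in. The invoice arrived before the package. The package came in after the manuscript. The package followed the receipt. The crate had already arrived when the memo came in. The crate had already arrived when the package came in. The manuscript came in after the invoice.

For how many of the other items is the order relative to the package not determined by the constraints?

2

Forced before the package: the contract, the crate, the invoice, the letter, the manuscript, the parcel, and the receipt.
That leaves the memo and the voucher with no forced order relative to the package — 2.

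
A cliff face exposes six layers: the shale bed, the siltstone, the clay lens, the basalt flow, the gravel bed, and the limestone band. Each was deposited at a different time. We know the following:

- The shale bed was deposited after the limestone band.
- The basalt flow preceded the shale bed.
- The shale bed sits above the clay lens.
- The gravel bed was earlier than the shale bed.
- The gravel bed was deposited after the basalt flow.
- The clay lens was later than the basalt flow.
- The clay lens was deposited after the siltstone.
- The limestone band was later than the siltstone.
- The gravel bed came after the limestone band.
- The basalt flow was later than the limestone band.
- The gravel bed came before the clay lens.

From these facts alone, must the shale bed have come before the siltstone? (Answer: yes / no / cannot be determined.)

Tracing the constraints gives the siltstone → the clay lens → the shale bed, so the siltstone must come before the shale bed.
That means the shale bed cannot be before the siltstone.

no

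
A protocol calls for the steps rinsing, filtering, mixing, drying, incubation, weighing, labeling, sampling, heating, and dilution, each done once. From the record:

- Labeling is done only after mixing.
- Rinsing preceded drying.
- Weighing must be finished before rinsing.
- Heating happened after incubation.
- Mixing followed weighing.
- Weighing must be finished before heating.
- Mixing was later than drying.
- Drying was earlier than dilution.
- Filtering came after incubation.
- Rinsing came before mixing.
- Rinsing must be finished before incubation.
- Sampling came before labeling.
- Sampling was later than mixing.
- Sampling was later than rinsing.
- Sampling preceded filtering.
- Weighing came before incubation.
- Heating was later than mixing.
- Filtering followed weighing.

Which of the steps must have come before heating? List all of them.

drying, incubation, mixing, rinsing, weighing

Directly stated before heating: incubation, mixing, and weighing.
Drying reaches heating via drying → mixing → heating.
Rinsing reaches heating via rinsing → incubation → heating.
No chain forces dilution (or any of the others) ahead of heating.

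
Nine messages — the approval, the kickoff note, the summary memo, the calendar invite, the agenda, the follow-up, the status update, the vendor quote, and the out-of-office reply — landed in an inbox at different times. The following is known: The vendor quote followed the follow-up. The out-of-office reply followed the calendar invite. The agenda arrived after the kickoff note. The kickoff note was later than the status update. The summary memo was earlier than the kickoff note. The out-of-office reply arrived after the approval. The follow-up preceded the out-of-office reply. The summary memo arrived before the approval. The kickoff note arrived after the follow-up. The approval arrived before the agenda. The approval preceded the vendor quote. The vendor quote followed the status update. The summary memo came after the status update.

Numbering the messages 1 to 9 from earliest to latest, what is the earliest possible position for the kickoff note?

The follow-up, the status update, and the summary memo must all come before the kickoff note — 3 forced predecessors.
Nothing else is forced ahead of the kickoff note, so its earliest slot is position 3 + 1 = 4.

4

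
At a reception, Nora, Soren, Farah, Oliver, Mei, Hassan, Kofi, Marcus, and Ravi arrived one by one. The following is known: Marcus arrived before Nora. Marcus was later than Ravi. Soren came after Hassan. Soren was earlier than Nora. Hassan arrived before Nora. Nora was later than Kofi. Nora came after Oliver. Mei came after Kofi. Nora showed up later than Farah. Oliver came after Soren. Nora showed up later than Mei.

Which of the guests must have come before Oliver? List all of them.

Directly stated before Oliver: Soren.
Hassan reaches Oliver via Hassan → Soren → Oliver.
No chain forces Farah (or any of the others) ahead of Oliver.

Hassan, Soren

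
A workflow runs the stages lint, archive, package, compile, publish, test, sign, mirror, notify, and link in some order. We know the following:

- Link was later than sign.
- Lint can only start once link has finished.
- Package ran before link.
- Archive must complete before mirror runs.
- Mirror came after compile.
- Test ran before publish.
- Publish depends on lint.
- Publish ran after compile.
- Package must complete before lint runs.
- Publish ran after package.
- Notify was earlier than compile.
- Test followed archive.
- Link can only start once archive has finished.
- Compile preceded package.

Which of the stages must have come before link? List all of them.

Directly stated before link: archive, package, and sign.
Compile reaches link via compile → package → link.
Notify reaches link via notify → compile → package → link.
No chain forces lint (or any of the others) ahead of link.

archive, compile, notify, package, sign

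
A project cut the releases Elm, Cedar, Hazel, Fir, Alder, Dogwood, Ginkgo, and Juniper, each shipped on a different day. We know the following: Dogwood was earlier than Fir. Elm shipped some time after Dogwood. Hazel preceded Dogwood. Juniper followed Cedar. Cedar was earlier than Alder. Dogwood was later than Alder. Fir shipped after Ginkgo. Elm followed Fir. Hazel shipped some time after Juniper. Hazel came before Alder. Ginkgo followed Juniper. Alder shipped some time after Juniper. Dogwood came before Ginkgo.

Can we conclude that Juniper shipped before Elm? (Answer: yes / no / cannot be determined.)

yes

Chain the constraints: Juniper → Alder → Dogwood → Elm. Each link is directly stated, so Juniper comes before Elm.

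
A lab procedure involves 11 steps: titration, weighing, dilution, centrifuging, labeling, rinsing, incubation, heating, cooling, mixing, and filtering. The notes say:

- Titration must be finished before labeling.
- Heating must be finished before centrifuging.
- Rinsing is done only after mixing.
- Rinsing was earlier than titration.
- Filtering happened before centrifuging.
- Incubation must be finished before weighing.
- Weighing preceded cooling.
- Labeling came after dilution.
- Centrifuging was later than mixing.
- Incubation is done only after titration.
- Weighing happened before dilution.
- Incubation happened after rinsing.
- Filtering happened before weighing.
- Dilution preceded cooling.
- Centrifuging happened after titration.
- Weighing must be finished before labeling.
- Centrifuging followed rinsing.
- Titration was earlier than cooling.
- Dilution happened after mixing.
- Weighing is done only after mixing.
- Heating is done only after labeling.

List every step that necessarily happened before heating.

Directly stated before heating: labeling.
Dilution reaches heating via dilution → labeling → heating.
Filtering reaches heating via filtering → weighing → labeling → heating.
Incubation reaches heating via incubation → weighing → labeling → heating.
Likewise mixing, rinsing, titration, and weighing each reach heating by chaining the stated constraints.
No chain forces cooling (or any of the others) ahead of heating.

dilution, filtering, incubation, labeling, mixing, rinsing, titration, weighing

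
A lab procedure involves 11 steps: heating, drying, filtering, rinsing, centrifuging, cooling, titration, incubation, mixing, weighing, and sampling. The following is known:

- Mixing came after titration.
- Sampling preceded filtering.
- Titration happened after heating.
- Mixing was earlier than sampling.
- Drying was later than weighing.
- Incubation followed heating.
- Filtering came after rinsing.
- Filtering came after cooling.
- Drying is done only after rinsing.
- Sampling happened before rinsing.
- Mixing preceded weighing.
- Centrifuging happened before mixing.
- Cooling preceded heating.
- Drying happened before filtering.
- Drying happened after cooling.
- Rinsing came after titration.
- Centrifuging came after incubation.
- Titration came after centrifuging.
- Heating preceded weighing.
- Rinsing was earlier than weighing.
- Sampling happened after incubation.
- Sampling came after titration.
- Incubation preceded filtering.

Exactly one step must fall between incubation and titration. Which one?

centrifuging

Tracing the constraints gives incubation → centrifuging → titration, so centrifuging sits after incubation and before titration.
No other step is forced both after incubation and before titration.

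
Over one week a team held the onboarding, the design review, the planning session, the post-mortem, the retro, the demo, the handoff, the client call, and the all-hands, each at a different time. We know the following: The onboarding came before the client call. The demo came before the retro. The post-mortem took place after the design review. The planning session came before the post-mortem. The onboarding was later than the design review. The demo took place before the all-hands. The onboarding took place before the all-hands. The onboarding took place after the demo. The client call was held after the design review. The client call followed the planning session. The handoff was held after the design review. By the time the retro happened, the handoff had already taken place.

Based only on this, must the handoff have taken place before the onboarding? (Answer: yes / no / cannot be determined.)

No chain of stated constraints runs from the handoff to the onboarding, and none runs from the onboarding to the handoff either.
So the relative order of the handoff and the onboarding is not fixed by the given facts.

cannot be determined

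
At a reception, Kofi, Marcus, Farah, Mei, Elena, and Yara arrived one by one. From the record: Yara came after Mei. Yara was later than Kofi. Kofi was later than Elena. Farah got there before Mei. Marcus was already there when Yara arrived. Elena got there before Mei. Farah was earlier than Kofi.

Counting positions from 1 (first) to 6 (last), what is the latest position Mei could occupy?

5

Mei must come before Yara — 1 guest forced after them.
Everything else can be placed before Mei in some valid order, so Mei can sit as late as position 6 − 1 = 5.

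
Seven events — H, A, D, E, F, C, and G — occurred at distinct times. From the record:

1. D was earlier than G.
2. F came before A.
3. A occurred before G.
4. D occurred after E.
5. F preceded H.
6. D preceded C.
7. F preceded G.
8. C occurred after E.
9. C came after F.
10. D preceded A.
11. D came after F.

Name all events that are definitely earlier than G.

Directly stated before G: A, D, and F.
E reaches G via E → D → G.

A, D, E, F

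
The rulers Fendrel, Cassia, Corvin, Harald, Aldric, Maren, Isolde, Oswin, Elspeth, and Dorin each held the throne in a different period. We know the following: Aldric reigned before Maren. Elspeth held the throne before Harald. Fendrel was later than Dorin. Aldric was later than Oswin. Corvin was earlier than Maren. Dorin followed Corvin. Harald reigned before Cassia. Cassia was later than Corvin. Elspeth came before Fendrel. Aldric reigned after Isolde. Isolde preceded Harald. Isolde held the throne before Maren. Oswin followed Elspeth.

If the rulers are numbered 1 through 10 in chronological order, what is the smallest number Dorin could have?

Corvin must come before Dorin — 1 forced predecessor.
Nothing else is forced ahead of Dorin, so their earliest slot is position 1 + 1 = 2.

2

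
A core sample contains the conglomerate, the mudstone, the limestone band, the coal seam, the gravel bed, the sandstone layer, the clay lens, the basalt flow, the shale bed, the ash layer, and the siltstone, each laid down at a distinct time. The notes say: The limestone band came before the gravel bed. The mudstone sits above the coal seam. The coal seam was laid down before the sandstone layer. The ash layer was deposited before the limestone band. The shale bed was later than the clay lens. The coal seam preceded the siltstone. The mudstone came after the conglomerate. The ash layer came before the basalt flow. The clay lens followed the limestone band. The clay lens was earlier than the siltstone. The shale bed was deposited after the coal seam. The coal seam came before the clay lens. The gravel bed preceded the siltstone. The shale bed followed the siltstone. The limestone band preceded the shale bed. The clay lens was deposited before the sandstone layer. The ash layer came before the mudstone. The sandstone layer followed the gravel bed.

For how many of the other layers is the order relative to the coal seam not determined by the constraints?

Forced after the coal seam: the clay lens, the mudstone, the sandstone layer, the shale bed, and the siltstone.
That leaves the ash layer, the basalt flow, the conglomerate, the gravel bed, and the limestone band with no forced order relative to the coal seam — 5.

5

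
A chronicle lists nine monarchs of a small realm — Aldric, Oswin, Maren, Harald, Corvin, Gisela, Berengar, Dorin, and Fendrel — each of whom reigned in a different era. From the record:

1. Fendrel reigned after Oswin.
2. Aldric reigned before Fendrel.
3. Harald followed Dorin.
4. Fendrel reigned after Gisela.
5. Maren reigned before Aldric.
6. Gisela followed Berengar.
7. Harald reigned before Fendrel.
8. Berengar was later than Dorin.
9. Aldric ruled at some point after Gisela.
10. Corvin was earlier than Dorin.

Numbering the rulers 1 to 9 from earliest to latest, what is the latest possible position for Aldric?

Aldric must come before Fendrel — 1 ruler forced after them.
Everything else can be placed before Aldric in some valid order, so Aldric can sit as late as position 9 − 1 = 8.

8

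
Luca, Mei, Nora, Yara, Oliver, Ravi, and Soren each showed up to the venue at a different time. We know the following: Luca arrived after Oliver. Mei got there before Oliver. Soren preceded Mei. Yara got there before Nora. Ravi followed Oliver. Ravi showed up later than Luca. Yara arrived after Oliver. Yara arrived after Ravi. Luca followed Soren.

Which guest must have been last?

Nora

Every other guest has a chain of constraints placing them before Nora, so Nora is last.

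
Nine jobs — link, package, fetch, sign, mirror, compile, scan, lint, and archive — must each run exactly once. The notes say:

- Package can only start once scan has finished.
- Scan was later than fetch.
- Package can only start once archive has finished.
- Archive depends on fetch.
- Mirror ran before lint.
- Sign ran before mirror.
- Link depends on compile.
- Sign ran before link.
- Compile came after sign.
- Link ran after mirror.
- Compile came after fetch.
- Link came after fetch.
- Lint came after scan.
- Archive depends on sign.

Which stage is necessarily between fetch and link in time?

Tracing the constraints gives fetch → compile → link, so compile sits after fetch and before link.
No other stage is forced both after fetch and before link.

compile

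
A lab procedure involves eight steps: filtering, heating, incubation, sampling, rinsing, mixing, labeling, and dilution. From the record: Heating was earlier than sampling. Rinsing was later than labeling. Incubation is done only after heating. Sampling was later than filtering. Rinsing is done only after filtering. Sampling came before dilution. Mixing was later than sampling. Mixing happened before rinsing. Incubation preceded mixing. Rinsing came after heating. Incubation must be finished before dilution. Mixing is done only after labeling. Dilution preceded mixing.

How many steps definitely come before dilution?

Directly stated before dilution: incubation and sampling.
Filtering reaches dilution via filtering → sampling → dilution.
Heating reaches dilution via heating → incubation → dilution.
That's filtering, heating, incubation, and sampling — 4 in all.

4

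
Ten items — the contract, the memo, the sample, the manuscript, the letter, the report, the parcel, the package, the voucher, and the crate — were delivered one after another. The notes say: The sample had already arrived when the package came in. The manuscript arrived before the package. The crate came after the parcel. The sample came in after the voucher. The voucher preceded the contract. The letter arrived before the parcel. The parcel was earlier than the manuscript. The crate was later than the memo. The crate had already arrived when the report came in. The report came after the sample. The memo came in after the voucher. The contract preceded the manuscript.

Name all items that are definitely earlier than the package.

the contract, the letter, the manuscript, the parcel, the sample, the voucher

Directly stated before the package: the manuscript and the sample.
The contract reaches the package via the contract → the manuscript → the package.
The letter reaches the package via the letter → the parcel → the manuscript → the package.
The parcel reaches the package via the parcel → the manuscript → the package.
Likewise the voucher reaches the package by chaining the stated constraints.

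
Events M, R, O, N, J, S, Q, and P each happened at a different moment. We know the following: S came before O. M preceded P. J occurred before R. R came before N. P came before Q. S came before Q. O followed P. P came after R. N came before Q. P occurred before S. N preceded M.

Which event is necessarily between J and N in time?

R

Tracing the constraints gives J → R → N, so R sits after J and before N.
No other event is forced both after J and before N.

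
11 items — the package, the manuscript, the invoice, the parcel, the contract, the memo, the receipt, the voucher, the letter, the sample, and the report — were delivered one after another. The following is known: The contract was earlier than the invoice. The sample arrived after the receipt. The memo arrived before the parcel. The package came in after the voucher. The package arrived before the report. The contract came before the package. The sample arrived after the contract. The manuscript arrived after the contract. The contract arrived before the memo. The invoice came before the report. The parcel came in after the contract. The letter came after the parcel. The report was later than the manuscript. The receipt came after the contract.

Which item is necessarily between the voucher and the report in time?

Tracing the constraints gives the voucher → the package → the report, so the package sits after the voucher and before the report.
No other item is forced both after the voucher and before the report.

the package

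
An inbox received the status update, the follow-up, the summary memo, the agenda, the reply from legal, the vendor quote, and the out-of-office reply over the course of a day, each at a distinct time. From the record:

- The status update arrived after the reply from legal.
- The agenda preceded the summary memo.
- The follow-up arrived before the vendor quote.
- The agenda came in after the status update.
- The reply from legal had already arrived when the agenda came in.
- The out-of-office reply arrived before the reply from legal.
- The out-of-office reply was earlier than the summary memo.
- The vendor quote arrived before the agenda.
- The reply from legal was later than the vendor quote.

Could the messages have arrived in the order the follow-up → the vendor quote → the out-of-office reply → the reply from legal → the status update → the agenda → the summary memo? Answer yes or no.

Check each stated constraint against the proposed order — e.g. the vendor quote is ahead of the agenda; the out-of-office reply is ahead of the summary memo. Every pair is in the required order; nothing is violated.

yes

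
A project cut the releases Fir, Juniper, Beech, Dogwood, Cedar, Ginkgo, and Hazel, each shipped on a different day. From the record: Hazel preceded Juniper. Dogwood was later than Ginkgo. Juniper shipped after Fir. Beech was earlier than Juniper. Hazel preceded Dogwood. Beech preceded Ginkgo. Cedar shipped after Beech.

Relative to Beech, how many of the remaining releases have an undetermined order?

Forced after Beech: Cedar, Dogwood, Ginkgo, and Juniper.
That leaves Fir and Hazel with no forced order relative to Beech — 2.

2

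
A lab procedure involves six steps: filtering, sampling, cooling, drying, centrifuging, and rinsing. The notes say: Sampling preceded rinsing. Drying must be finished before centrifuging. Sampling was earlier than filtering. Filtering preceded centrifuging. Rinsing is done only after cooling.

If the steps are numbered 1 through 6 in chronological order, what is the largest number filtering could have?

Filtering must come before centrifuging — 1 step forced after it.
Everything else can be placed before filtering in some valid order, so filtering can sit as late as position 6 − 1 = 5.

5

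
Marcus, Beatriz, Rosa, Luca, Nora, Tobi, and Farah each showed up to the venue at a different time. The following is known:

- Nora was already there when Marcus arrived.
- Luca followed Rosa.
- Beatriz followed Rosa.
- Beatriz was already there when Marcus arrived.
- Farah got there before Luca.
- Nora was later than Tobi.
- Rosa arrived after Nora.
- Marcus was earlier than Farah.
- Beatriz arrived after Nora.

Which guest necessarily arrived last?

Luca

Every other guest has a chain of constraints placing them before Luca, so Luca is last.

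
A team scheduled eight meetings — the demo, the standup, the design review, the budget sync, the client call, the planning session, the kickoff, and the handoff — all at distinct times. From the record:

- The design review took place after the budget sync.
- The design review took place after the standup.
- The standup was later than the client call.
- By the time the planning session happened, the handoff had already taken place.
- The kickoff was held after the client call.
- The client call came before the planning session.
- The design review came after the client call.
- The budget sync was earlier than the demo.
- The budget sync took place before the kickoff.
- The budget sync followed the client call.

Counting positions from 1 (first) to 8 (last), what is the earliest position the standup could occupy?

2

The client call must come before the standup — 1 forced predecessor.
Nothing else is forced ahead of the standup, so its earliest slot is position 1 + 1 = 2.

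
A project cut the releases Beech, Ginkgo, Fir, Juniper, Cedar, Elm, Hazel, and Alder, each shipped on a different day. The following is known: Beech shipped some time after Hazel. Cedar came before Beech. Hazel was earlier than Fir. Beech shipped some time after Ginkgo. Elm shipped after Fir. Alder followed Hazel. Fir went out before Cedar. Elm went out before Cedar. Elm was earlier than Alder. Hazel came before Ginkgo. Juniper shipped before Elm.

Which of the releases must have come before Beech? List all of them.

Cedar, Elm, Fir, Ginkgo, Hazel, Juniper

Directly stated before Beech: Cedar, Ginkgo, and Hazel.
Elm reaches Beech via Elm → Cedar → Beech.
Fir reaches Beech via Fir → Cedar → Beech.
Juniper reaches Beech via Juniper → Elm → Cedar → Beech.
No chain forces Alder ahead of Beech.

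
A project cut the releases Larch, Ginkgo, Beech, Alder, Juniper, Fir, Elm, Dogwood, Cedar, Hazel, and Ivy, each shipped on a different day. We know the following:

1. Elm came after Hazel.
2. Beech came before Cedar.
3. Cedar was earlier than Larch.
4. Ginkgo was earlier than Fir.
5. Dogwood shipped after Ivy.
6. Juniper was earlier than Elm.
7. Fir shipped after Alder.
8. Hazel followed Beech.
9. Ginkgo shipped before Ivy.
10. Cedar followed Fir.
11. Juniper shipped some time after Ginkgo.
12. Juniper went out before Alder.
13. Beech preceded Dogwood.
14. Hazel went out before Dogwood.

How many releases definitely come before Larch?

Directly stated before Larch: Cedar.
Alder reaches Larch via Alder → Fir → Cedar → Larch.
Beech reaches Larch via Beech → Cedar → Larch.
Fir reaches Larch via Fir → Cedar → Larch.
Likewise Ginkgo and Juniper each reach Larch by chaining the stated constraints.
No chain forces Dogwood (or any of the others) ahead of Larch.
That's Alder, Beech, Cedar, Fir, Ginkgo, and Juniper — 6 in all.

6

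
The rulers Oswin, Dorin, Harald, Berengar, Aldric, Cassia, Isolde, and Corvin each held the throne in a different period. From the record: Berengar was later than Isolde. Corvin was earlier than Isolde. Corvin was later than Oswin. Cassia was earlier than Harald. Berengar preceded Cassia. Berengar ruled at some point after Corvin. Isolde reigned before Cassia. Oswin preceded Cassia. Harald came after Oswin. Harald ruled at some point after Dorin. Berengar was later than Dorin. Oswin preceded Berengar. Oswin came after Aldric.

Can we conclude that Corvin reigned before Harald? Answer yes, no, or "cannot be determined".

Chain the constraints: Corvin → Isolde → Cassia → Harald. Each link is directly stated, so Corvin comes before Harald.

yes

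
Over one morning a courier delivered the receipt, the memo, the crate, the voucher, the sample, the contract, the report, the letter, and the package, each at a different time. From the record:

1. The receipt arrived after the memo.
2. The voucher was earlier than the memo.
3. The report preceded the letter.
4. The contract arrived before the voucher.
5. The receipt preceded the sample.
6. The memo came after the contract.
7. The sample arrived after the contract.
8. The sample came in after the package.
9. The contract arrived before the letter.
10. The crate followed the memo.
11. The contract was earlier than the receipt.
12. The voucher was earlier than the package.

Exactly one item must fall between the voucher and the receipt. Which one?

the memo

Tracing the constraints gives the voucher → the memo → the receipt, so the memo sits after the voucher and before the receipt.
No other item is forced both after the voucher and before the receipt.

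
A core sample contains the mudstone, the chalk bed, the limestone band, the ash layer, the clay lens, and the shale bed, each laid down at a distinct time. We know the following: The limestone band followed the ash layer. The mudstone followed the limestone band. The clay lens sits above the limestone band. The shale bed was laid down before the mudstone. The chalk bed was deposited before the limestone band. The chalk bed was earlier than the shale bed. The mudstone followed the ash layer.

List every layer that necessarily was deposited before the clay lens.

the ash layer, the chalk bed, the limestone band

Directly stated before the clay lens: the limestone band.
The ash layer reaches the clay lens via the ash layer → the limestone band → the clay lens.
The chalk bed reaches the clay lens via the chalk bed → the limestone band → the clay lens.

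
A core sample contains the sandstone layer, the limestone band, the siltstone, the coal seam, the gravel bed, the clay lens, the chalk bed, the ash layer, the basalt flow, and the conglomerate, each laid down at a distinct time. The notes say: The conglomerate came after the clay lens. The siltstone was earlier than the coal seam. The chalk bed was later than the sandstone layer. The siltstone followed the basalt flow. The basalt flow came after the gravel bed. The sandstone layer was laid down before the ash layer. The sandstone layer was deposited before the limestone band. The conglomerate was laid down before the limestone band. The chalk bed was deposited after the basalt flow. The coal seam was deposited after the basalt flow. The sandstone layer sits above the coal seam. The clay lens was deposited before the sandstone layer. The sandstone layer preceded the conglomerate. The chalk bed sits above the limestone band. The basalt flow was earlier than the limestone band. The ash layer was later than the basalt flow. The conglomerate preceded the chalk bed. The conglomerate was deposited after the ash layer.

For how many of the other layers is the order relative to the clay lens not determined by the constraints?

4

Forced after the clay lens: the ash layer, the chalk bed, the conglomerate, the limestone band, and the sandstone layer.
That leaves the basalt flow, the coal seam, the gravel bed, and the siltstone with no forced order relative to the clay lens — 4.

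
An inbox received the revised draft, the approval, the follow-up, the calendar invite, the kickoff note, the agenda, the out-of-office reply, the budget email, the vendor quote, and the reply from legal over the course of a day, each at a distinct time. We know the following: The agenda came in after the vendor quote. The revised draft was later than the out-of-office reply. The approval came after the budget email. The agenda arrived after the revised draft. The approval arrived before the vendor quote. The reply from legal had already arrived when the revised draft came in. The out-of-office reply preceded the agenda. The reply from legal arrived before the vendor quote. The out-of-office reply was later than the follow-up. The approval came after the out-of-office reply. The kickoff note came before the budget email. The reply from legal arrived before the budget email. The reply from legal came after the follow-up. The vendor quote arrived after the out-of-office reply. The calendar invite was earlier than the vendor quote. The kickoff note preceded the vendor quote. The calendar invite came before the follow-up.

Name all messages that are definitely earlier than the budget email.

Directly stated before the budget email: the kickoff note and the reply from legal.
The calendar invite reaches the budget email via the calendar invite → the follow-up → the reply from legal → the budget email.
The follow-up reaches the budget email via the follow-up → the reply from legal → the budget email.
No chain forces the out-of-office reply (or any of the others) ahead of the budget email.

the calendar invite, the follow-up, the kickoff note, the reply from legal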